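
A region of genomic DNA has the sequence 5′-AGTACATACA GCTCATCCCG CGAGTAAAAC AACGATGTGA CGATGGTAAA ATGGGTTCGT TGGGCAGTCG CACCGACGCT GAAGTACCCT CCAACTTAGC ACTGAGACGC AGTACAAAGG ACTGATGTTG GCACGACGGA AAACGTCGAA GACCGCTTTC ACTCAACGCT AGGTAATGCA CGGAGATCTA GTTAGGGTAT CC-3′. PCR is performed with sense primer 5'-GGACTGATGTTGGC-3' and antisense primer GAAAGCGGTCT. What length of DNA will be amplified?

42 bp

The forward primer matches the template at positions 119–132.
Reverse complement of the reverse primer: AGACCGCTTTC. This occurs on the top strand at positions 150–160.
Product length = (reverse-primer end) − (forward-primer start) + 1 = 160 − 119 + 1 = 42 bp.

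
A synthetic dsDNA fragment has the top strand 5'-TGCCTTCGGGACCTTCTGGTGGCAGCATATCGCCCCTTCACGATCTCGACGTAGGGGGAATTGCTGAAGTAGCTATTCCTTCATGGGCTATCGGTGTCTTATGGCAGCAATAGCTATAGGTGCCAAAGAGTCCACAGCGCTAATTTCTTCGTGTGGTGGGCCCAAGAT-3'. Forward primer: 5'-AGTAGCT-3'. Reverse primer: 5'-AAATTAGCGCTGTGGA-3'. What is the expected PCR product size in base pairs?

Scanning the template, AGTAGCT occurs at positions 68–74; this primer anneals to the bottom strand there with its 3' end pointing downstream.
The reverse primer's reverse complement is TCCACAGCGCTAATTT, which matches the template at positions 131–146.
The product runs from position 68 to position 146, so its length is 146 − 68 + 1 = 79 bp.

79 bp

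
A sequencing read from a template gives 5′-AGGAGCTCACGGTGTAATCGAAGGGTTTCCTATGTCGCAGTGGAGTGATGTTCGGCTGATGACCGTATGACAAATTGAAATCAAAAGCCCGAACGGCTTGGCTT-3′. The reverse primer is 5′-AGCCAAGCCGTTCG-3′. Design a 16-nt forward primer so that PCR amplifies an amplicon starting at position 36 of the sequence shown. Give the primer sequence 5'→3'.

5'-CGCAGTGGAGTGATGT-3'

The reverse primer's reverse complement CGAACGGCTTGGCT matches the template at positions 90–103; the product starts at position 36.
The forward primer is identical to the top strand over positions 36–51: CGCAGTGGAGTGATGT.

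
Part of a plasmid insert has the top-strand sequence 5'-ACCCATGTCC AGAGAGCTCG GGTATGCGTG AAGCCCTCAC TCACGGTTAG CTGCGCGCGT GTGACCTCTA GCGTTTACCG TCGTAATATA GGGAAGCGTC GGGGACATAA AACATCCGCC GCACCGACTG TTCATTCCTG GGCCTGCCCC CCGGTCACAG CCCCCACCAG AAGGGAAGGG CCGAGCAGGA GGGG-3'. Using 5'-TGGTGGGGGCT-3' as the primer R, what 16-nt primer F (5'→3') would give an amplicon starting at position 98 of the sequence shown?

The reverse primer's reverse complement AGCCCCCACCA matches the template at positions 159–169; the product starts at position 98.
The forward primer is identical to the top strand over positions 98–113: GTCGGGGACATAAAAC.

5'-GTCGGGGACATAAAAC-3'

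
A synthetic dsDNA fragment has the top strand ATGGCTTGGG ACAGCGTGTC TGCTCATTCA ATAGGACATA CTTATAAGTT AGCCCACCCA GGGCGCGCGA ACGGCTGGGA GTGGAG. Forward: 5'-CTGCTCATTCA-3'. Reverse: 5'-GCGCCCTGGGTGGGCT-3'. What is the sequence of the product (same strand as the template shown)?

5'-CTGCTCATTCAATAGGACATACTTATAAGTTAGCCCACCCAGGGCGC-3'

Forward primer CTGCTCATTCA is found on the top strand at positions 20–30.
Reverse complement of the reverse primer: AGCCCACCCAGGGCGC. This occurs on the top strand at positions 51–66.
The product is the template from position 20 through 66 (47 bp).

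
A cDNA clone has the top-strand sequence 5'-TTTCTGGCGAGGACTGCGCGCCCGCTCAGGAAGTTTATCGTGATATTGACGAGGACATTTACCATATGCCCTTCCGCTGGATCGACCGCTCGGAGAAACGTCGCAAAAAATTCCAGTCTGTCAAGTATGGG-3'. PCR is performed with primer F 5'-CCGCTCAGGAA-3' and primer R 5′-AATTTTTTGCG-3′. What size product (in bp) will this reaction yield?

91 bp

Forward primer CCGCTCAGGAA is found on the top strand at positions 22–32.
Taking the reverse complement of AATTTTTTGCG gives CGCAAAAAATT, found at positions 102–112 on the template; the primer anneals here to the top strand with its 3' end pointing upstream.
The product runs from position 22 to position 112, so its length is 112 − 22 + 1 = 91 bp.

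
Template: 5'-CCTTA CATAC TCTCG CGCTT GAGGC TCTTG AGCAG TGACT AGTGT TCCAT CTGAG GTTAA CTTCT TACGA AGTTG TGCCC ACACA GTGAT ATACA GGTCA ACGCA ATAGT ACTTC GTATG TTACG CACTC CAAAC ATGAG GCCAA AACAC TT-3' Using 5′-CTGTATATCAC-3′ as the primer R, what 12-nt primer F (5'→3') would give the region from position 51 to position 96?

5'-CTGAGGTTAACT-3'

The reverse primer's reverse complement GTGATATACAG matches the template at positions 86–96; the product starts at position 51.
The forward primer is identical to the top strand over positions 51–62: CTGAGGTTAACT.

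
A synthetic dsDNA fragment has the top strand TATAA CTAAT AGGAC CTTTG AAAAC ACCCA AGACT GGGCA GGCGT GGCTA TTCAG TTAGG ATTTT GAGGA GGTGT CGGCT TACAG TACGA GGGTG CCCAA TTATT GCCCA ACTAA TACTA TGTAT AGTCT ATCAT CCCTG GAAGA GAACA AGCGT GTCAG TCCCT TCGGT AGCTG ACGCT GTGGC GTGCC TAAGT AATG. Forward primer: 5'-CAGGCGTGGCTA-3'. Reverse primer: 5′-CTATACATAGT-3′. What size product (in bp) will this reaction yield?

The forward primer matches the template at positions 39–50.
Taking the reverse complement of CTATACATAGT gives ACTATGTATAG, found at positions 117–127 on the template; the primer anneals here to the top strand with its 3' end pointing upstream.
The product runs from position 39 to position 127, so its length is 127 − 39 + 1 = 89 bp.

89 bp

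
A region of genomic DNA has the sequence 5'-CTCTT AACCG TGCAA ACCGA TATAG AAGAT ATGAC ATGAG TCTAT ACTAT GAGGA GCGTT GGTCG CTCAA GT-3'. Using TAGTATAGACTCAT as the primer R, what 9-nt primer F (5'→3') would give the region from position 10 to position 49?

5'-GTGCAAACC-3'

The reverse primer's reverse complement ATGAGTCTATACTA matches the template at positions 36–49; the product starts at position 10.
The forward primer is identical to the top strand over positions 10–18: GTGCAAACC.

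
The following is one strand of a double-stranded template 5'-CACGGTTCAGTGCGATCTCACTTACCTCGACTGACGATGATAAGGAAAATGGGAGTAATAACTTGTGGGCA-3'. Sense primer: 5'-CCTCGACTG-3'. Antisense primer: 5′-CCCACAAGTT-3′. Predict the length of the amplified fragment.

Scanning the template, CCTCGACTG occurs at positions 25–33; this primer anneals to the bottom strand there with its 3' end pointing downstream.
The reverse primer's reverse complement is AACTTGTGGG, which matches the template at positions 60–69.
Amplicon spans positions 25–69: 45 bp.

45 bp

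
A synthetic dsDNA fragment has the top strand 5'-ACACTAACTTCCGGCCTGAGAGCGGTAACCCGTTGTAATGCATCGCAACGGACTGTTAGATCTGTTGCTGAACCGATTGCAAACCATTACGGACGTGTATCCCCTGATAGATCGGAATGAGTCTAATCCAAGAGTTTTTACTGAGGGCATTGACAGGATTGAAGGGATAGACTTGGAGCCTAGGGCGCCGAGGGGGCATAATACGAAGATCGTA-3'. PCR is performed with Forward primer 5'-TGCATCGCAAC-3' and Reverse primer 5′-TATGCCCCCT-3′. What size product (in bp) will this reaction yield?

Scanning the template, TGCATCGCAAC occurs at positions 39–49; this primer anneals to the bottom strand there with its 3' end pointing downstream.
Reverse complement of the reverse primer: AGGGGGCATA. This occurs on the top strand at positions 191–200.
Amplicon spans positions 39–200: 162 bp.

162 bp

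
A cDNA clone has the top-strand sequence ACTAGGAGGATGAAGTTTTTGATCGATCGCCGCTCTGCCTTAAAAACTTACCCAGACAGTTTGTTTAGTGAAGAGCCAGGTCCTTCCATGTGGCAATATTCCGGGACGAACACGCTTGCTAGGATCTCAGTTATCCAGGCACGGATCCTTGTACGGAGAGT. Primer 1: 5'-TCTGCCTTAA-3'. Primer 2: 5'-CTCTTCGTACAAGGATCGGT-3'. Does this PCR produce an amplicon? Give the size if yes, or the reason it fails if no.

No product — primer 2 has no binding site in the template.

Primer 2 (CTCTTCGTACAAGGATCGGT) does not match the top strand, and its reverse complement ACCGATCCTTGTACGAAGAG does not match either.
With no annealing site for primer 2, no amplification occurs.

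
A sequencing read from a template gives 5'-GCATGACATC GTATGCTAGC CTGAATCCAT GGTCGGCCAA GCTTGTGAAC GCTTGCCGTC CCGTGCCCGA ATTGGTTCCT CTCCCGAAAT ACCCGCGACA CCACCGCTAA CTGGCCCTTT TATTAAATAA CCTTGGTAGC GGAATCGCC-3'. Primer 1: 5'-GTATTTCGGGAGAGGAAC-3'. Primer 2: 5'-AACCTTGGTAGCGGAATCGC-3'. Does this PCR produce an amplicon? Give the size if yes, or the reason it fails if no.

No product — the primers' 3' ends point away from each other.

Primer 1 (GTATTTCGGGAGAGGAAC) has reverse complement GTTCCTCTCCCGAAATAC, which matches the top strand at positions 75–92; primer 1 anneals to the top strand there with its 3' end pointing upstream toward position 75.
Primer 2 (AACCTTGGTAGCGGAATCGC) matches the top strand directly at positions 129–148; it anneals to the bottom strand with its 3' end pointing downstream toward position 148.
The 3' ends diverge (primer 1 extends toward position 1, primer 2 toward position 149), so the primers never converge on a shared product.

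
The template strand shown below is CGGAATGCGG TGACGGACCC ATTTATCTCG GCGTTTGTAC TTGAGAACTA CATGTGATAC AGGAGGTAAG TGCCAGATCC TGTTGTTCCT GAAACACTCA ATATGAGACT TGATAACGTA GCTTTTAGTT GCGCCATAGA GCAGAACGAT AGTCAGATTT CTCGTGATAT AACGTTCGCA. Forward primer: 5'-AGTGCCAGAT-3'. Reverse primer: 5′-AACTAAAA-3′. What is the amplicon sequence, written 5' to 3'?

The forward primer matches the template at positions 69–78.
The reverse primer's reverse complement is TTTTAGTT, which matches the template at positions 123–130.
The product is the template from position 69 through 130 (62 bp).

5'-AGTGCCAGATCCTGTTGTTCCTGAAACACTCAATATGAGACTTGATAACGTAGCTTTTAGTT-3'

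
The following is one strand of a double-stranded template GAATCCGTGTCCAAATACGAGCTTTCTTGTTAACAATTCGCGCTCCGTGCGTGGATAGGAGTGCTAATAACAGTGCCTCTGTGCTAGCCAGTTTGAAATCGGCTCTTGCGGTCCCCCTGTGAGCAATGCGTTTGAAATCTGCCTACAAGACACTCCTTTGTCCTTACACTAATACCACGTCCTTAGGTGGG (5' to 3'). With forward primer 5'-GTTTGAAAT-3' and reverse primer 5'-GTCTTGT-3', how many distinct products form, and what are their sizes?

Two products: 61 bp, 22 bp

The forward primer GTTTGAAAT matches the top strand at positions 91–99, 130–138.
The reverse primer's reverse complement is ACAAGAC, matching at positions 145–151.
Each forward site pairs with the reverse site to give a product ending at position 151: sizes 61, 22 bp.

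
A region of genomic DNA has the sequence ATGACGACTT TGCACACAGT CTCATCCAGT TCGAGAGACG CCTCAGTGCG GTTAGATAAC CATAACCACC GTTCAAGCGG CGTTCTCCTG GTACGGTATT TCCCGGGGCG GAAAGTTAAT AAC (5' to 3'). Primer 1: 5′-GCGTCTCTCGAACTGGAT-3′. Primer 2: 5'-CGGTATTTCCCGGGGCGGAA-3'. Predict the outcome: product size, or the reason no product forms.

No product — the primers' 3' ends point away from each other.

Primer 1 (GCGTCTCTCGAACTGGAT) has reverse complement ATCCAGTTCGAGAGACGC, which matches the top strand at positions 24–41; primer 1 anneals to the top strand there with its 3' end pointing upstream toward position 24.
Primer 2 (CGGTATTTCCCGGGGCGGAA) matches the top strand directly at positions 94–113; it anneals to the bottom strand with its 3' end pointing downstream toward position 113.
The 3' ends diverge (primer 1 extends toward position 1, primer 2 toward position 123), so the primers never converge on a shared product.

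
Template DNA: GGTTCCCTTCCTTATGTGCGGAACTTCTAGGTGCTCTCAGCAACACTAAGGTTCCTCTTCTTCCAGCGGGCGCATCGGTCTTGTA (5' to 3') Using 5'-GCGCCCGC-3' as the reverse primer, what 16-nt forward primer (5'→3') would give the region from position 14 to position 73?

5'-ATGTGCGGAACTTCTA-3'

The reverse primer's reverse complement GCGGGCGC matches the template at positions 66–73; the product starts at position 14.
The forward primer is identical to the top strand over positions 14–29: ATGTGCGGAACTTCTA.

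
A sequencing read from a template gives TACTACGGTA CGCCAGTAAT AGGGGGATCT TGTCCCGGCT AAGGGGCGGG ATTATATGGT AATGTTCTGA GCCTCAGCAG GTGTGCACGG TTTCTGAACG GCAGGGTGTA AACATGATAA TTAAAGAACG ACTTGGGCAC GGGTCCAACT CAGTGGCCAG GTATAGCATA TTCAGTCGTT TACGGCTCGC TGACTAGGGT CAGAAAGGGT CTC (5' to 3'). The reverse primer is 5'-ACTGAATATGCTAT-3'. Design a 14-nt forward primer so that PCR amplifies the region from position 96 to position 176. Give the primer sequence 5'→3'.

The reverse primer's reverse complement ATAGCATATTCAGT matches the template at positions 163–176; the product starts at position 96.
The forward primer is identical to the top strand over positions 96–109: GAACGGCAGGGTGT.

5'-GAACGGCAGGGTGT-3'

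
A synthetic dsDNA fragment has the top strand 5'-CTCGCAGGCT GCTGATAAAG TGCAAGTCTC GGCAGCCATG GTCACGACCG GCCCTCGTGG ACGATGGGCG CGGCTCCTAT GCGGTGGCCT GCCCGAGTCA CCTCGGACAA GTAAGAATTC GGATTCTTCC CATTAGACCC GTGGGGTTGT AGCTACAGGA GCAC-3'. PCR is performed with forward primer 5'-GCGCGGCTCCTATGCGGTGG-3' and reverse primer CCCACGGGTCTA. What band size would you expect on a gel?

78 bp

Scanning the template, GCGCGGCTCCTATGCGGTGG occurs at positions 68–87; this primer anneals to the bottom strand there with its 3' end pointing downstream.
Reverse complement of the reverse primer: TAGACCCGTGGG. This occurs on the top strand at positions 134–145.
Amplicon spans positions 68–145: 78 bp.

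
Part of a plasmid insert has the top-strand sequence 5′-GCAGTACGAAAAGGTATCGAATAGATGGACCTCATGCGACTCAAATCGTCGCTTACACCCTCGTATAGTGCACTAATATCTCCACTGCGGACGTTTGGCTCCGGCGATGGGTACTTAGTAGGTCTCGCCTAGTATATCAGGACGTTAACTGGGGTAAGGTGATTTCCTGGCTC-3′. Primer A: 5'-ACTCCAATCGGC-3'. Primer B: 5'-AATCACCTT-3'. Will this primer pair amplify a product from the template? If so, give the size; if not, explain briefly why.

Primer A (ACTCCAATCGGC) does not match the top strand, and its reverse complement GCCGATTGGAGT does not match either.
With no annealing site for primer A, no amplification occurs.

No product — primer A has no binding site in the template.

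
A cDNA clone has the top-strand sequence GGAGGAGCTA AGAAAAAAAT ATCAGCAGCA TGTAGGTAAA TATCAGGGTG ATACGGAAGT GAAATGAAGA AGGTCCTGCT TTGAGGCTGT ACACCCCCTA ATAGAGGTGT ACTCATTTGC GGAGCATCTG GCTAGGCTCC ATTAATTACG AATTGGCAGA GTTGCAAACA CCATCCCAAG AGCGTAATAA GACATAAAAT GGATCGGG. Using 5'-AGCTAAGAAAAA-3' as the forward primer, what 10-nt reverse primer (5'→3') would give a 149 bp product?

5'-AATTCGTAAT-3'

The forward primer binds at positions 6–17, so a 149 bp product ends at position 6 + 149 − 1 = 154.
The reverse primer anneals to the top strand over positions 145–154, i.e. to ATTACGAATT.
Its sequence written 5'→3' is the reverse complement: AATTCGTAAT.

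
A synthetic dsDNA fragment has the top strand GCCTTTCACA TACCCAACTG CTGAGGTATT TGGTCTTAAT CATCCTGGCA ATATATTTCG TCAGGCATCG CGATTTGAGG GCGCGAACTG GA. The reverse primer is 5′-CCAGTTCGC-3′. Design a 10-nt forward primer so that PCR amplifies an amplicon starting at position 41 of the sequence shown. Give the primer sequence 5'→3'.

The reverse primer's reverse complement GCGAACTGG matches the template at positions 83–91; the product starts at position 41.
The forward primer is identical to the top strand over positions 41–50: CATCCTGGCA.

5'-CATCCTGGCA-3'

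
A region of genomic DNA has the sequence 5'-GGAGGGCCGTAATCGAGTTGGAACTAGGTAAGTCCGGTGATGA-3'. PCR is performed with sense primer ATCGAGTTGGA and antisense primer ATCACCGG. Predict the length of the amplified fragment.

30 bp

The forward primer matches the template at positions 12–22.
The reverse primer's reverse complement is CCGGTGAT, which matches the template at positions 34–41.
Product length = (reverse-primer end) − (forward-primer start) + 1 = 41 − 12 + 1 = 30 bp.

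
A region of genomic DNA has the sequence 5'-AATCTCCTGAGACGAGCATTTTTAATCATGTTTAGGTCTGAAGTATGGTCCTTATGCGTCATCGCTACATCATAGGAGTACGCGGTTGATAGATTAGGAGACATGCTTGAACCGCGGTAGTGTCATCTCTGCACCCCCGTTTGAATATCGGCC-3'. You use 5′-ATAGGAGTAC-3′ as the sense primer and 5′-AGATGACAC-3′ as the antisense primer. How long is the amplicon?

Scanning the template, ATAGGAGTAC occurs at positions 72–81; this primer anneals to the bottom strand there with its 3' end pointing downstream.
The reverse primer's reverse complement is GTGTCATCT, which matches the template at positions 120–128.
Amplicon spans positions 72–128: 57 bp.

57 bp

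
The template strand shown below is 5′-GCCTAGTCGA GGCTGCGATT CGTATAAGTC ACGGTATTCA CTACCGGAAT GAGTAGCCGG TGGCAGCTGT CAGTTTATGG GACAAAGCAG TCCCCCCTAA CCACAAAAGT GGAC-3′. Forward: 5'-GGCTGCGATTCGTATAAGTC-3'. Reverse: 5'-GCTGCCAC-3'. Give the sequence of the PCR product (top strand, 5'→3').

Scanning the template, GGCTGCGATTCGTATAAGTC occurs at positions 11–30; this primer anneals to the bottom strand there with its 3' end pointing downstream.
Reverse complement of the reverse primer: GTGGCAGC. This occurs on the top strand at positions 60–67.
The product is the template from position 11 through 67 (57 bp).

5'-GGCTGCGATTCGTATAAGTCACGGTATTCACTACCGGAATGAGTAGCCGGTGGCAGC-3'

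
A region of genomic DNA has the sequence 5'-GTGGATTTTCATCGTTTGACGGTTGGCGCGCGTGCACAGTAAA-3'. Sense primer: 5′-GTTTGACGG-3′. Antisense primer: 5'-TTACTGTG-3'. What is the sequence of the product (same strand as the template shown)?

5'-GTTTGACGGTTGGCGCGCGTGCACAGTAA-3'

The forward primer matches the template at positions 14–22.
The reverse primer's reverse complement is CACAGTAA, which matches the template at positions 35–42.
The product is the template from position 14 through 42 (29 bp).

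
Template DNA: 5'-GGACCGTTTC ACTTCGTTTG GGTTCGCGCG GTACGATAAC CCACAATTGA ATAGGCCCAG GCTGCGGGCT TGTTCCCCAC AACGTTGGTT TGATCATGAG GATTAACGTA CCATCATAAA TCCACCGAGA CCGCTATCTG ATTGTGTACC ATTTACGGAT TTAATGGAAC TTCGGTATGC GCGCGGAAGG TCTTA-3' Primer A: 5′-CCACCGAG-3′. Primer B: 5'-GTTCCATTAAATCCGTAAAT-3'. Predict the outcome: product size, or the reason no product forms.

Primer A (CCACCGAG) matches the top strand at positions 122–129; it acts as a forward primer.
Primer B's reverse complement is ATTTACGGATTTAATGGAAC, matching the top strand at positions 151–170; it acts as a reverse primer.
The 3' ends face each other across positions 122–170, giving a 49 bp product.

Yes — a 49 bp product.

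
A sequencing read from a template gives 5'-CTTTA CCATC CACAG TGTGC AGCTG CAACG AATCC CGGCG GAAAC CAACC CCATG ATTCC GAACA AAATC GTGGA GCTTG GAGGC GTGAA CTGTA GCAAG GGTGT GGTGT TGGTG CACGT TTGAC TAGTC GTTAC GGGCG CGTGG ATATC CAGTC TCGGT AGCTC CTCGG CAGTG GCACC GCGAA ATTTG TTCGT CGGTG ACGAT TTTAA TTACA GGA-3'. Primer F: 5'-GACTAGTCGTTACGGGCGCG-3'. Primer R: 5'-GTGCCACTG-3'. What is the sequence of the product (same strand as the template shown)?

5'-GACTAGTCGTTACGGGCGCGTGGATATCCAGTCTCGGTAGCTCCTCGGCAGTGGCAC-3'

The forward primer matches the template at positions 123–142.
The reverse primer's reverse complement is CAGTGGCAC, which matches the template at positions 171–179.
The product is the template from position 123 through 179 (57 bp).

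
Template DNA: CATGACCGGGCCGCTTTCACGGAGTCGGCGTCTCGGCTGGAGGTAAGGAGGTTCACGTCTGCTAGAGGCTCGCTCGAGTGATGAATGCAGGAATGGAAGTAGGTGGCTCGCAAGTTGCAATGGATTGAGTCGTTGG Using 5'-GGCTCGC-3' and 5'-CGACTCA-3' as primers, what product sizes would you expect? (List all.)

66 bp, 28 bp

The forward primer GGCTCGC matches the top strand at positions 67–73, 105–111.
The reverse primer's reverse complement is TGAGTCG, matching at positions 126–132.
Each forward site pairs with the reverse site to give a product ending at position 132: sizes 66, 28 bp.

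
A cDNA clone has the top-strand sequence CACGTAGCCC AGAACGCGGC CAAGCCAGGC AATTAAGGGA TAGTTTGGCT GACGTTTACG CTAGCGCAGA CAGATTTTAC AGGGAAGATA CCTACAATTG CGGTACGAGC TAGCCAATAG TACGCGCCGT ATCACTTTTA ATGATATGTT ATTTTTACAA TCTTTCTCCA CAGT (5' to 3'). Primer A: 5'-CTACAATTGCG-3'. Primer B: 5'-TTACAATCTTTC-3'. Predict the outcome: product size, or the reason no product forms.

Primer A (CTACAATTGCG) matches the top strand at positions 92–102 (3' end points downstream).
Primer B (TTACAATCTTTC) also matches the top strand directly, at positions 155–166 — its reverse complement GAAAGATTGTAA is not present.
Both primers anneal to the bottom strand with 3' ends pointing the same way, so neither can prime synthesis back toward the other.

No product — both primers anneal to the same strand and extend in the same direction.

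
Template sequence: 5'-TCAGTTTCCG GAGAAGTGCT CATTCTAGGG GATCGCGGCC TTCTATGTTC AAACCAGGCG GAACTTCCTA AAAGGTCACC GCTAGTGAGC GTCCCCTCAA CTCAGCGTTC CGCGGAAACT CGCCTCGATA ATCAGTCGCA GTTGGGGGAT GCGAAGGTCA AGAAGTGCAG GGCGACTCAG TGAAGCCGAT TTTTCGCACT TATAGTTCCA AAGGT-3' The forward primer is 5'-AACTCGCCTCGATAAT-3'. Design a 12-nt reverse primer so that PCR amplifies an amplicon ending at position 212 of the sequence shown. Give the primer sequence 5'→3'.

The forward primer binds at positions 117–132; the product's 3' end on the top strand is position 212.
The reverse primer anneals to the top strand over positions 201–212, i.e. to TATAGTTCCAAA.
Its sequence written 5'→3' is the reverse complement: TTTGGAACTATA.

5'-TTTGGAACTATA-3'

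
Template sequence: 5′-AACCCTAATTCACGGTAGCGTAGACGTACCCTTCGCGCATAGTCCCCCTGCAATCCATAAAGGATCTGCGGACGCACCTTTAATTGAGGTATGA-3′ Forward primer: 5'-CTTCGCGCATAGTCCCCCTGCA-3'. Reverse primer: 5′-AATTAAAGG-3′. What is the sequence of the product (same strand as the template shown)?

The forward primer matches the template at positions 31–52.
The reverse primer's reverse complement is CCTTTAATT, which matches the template at positions 77–85.
The product is the template from position 31 through 85 (55 bp).

5'-CTTCGCGCATAGTCCCCCTGCAATCCATAAAGGATCTGCGGACGCACCTTTAATT-3'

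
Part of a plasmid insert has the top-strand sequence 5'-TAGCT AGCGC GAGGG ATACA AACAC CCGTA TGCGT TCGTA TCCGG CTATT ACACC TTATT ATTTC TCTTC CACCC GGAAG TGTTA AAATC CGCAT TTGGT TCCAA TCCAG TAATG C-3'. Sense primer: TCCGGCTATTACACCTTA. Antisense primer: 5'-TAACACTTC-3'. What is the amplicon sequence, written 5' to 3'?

5'-TCCGGCTATTACACCTTATTATTTCTCTTCCACCCGGAAGTGTTA-3'

The forward primer matches the template at positions 41–58.
Taking the reverse complement of TAACACTTC gives GAAGTGTTA, found at positions 77–85 on the template; the primer anneals here to the top strand with its 3' end pointing upstream.
The product is the template from position 41 through 85 (45 bp).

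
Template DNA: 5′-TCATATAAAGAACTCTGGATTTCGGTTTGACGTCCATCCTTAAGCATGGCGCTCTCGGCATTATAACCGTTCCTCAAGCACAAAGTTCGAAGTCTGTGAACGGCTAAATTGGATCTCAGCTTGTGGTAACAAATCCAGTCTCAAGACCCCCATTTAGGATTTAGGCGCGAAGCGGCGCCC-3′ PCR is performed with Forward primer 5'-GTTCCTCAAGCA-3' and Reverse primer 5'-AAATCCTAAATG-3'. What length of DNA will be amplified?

94 bp

Scanning the template, GTTCCTCAAGCA occurs at positions 69–80; this primer anneals to the bottom strand there with its 3' end pointing downstream.
Reverse complement of the reverse primer: CATTTAGGATTT. This occurs on the top strand at positions 151–162.
Product length = (reverse-primer end) − (forward-primer start) + 1 = 162 − 69 + 1 = 94 bp.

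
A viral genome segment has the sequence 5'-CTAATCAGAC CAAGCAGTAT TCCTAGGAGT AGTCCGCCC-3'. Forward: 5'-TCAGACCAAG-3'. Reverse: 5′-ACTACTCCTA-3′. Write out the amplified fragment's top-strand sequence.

Scanning the template, TCAGACCAAG occurs at positions 5–14; this primer anneals to the bottom strand there with its 3' end pointing downstream.
Reverse complement of the reverse primer: TAGGAGTAGT. This occurs on the top strand at positions 24–33.
The product is the template from position 5 through 33 (29 bp).

5'-TCAGACCAAGCAGTATTCCTAGGAGTAGT-3'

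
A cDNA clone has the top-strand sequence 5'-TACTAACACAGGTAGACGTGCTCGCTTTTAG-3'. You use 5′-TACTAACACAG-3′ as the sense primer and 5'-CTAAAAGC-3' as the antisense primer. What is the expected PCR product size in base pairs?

The forward primer matches the template at positions 1–11.
The reverse primer's reverse complement is GCTTTTAG, which matches the template at positions 24–31.
Amplicon spans positions 1–31: 31 bp.

31 bp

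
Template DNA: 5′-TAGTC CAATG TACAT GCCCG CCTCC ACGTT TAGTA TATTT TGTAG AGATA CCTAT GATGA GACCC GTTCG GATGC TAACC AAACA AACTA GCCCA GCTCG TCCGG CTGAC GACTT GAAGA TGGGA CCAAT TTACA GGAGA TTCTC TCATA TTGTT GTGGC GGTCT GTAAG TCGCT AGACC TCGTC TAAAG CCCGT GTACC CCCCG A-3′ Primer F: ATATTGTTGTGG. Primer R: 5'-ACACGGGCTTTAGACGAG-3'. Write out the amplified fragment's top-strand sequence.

5'-ATATTGTTGTGGCGGTCTGTAAGTCGCTAGACCTCGTCTAAAGCCCGTGT-3'

Scanning the template, ATATTGTTGTGG occurs at positions 148–159; this primer anneals to the bottom strand there with its 3' end pointing downstream.
Reverse complement of the reverse primer: CTCGTCTAAAGCCCGTGT. This occurs on the top strand at positions 180–197.
The product is the template from position 148 through 197 (50 bp).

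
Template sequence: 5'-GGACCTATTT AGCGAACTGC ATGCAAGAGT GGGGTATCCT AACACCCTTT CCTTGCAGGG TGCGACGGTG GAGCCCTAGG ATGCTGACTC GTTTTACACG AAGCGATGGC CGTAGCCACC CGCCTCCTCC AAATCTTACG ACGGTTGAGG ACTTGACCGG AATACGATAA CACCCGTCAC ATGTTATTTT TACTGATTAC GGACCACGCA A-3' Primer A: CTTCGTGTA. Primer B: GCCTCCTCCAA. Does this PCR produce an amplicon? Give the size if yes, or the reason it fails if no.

Primer A (CTTCGTGTA) has reverse complement TACACGAAG, which matches the top strand at positions 95–103; primer A anneals to the top strand there with its 3' end pointing upstream toward position 95.
Primer B (GCCTCCTCCAA) matches the top strand directly at positions 122–132; it anneals to the bottom strand with its 3' end pointing downstream toward position 132.
The 3' ends diverge (primer A extends toward position 1, primer B toward position 211), so the primers never converge on a shared product.

No product — the primers' 3' ends point away from each other.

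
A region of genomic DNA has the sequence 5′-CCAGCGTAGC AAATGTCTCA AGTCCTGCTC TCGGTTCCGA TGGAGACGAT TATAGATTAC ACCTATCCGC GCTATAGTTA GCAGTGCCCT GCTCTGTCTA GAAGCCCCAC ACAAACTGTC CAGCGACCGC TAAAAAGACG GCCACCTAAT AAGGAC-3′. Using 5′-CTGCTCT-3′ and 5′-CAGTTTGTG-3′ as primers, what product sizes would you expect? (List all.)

The forward primer CTGCTCT matches the top strand at positions 25–31, 89–95.
The reverse primer's reverse complement is CACAAACTG, matching at positions 110–118.
Each forward site pairs with the reverse site to give a product ending at position 118: sizes 94, 30 bp.

94 bp, 30 bp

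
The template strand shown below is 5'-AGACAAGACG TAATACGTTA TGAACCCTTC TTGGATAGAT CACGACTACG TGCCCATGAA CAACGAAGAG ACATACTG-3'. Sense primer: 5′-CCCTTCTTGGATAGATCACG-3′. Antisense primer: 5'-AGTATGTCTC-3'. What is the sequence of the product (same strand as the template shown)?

5'-CCCTTCTTGGATAGATCACGACTACGTGCCCATGAACAACGAAGAGACATACT-3'

Forward primer CCCTTCTTGGATAGATCACG is found on the top strand at positions 25–44.
The reverse primer's reverse complement is GAGACATACT, which matches the template at positions 68–77.
The product is the template from position 25 through 77 (53 bp).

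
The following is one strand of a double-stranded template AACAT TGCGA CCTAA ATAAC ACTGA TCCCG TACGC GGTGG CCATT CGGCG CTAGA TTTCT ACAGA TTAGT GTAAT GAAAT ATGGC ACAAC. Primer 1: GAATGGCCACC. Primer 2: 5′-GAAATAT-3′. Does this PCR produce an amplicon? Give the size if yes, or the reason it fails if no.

No product — the primers' 3' ends point away from each other.

Primer 1 (GAATGGCCACC) has reverse complement GGTGGCCATTC, which matches the top strand at positions 36–46; primer 1 anneals to the top strand there with its 3' end pointing upstream toward position 36.
Primer 2 (GAAATAT) matches the top strand directly at positions 76–82; it anneals to the bottom strand with its 3' end pointing downstream toward position 82.
The 3' ends diverge (primer 1 extends toward position 1, primer 2 toward position 90), so the primers never converge on a shared product.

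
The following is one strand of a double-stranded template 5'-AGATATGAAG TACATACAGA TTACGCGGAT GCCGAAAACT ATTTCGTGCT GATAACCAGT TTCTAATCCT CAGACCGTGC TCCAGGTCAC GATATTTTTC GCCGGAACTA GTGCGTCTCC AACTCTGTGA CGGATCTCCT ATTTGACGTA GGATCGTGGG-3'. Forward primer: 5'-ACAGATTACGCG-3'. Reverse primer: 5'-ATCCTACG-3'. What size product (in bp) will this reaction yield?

Scanning the template, ACAGATTACGCG occurs at positions 16–27; this primer anneals to the bottom strand there with its 3' end pointing downstream.
Reverse complement of the reverse primer: CGTAGGAT. This occurs on the top strand at positions 147–154.
Amplicon spans positions 16–154: 139 bp.

139 bp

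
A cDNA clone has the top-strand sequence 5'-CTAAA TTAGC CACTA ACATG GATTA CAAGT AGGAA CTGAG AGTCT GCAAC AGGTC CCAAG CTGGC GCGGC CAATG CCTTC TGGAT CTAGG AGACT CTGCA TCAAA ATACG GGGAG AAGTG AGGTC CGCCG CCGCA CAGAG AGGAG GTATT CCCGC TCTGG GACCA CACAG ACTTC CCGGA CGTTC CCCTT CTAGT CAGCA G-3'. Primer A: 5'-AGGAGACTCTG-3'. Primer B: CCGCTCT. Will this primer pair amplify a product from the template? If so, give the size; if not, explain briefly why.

Primer A (AGGAGACTCTG) matches the top strand at positions 88–98 (3' end points downstream).
Primer B (CCGCTCT) also matches the top strand directly, at positions 152–158 — its reverse complement AGAGCGG is not present.
Both primers anneal to the bottom strand with 3' ends pointing the same way, so neither can prime synthesis back toward the other.

No product — both primers anneal to the same strand and extend in the same direction.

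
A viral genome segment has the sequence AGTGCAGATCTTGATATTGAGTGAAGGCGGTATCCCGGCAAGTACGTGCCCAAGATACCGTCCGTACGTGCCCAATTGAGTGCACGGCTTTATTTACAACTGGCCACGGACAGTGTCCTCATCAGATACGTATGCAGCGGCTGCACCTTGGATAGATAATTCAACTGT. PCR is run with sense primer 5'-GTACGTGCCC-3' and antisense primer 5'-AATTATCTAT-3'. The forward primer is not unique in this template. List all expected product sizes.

The forward primer GTACGTGCCC matches the top strand at positions 42–51, 64–73.
The reverse primer's reverse complement is ATAGATAATT, matching at positions 152–161.
Each forward site pairs with the reverse site to give a product ending at position 161: sizes 120, 98 bp.

120 bp, 98 bp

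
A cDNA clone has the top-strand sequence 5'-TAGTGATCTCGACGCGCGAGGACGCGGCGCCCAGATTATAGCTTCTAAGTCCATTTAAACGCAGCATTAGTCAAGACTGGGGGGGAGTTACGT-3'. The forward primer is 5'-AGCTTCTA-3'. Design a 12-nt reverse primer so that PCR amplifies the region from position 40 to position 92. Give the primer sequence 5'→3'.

The product's 3' end on the top strand is position 92.
The reverse primer anneals to the top strand over positions 81–92, i.e. to GGGGGAGTTACG.
Its sequence written 5'→3' is the reverse complement: CGTAACTCCCCC.

5'-CGTAACTCCCCC-3'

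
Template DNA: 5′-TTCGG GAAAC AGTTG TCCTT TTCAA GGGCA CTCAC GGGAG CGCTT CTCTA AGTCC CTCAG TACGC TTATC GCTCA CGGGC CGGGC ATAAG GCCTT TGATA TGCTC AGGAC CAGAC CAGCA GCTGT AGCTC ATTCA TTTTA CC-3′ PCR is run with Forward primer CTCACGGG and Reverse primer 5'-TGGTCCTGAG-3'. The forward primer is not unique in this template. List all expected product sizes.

82 bp, 41 bp

The forward primer CTCACGGG matches the top strand at positions 31–38, 72–79.
The reverse primer's reverse complement is CTCAGGACCA, matching at positions 103–112.
Each forward site pairs with the reverse site to give a product ending at position 112: sizes 82, 41 bp.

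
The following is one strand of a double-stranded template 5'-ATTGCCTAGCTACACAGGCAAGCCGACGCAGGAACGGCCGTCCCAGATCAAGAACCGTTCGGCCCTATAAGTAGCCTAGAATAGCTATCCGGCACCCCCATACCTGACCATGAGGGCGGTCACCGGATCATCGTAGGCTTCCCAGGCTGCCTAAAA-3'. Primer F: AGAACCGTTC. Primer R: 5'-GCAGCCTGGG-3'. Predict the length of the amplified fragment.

The forward primer matches the template at positions 51–60.
The reverse primer's reverse complement is CCCAGGCTGC, which matches the template at positions 141–150.
The product runs from position 51 to position 150, so its length is 150 − 51 + 1 = 100 bp.

100 bp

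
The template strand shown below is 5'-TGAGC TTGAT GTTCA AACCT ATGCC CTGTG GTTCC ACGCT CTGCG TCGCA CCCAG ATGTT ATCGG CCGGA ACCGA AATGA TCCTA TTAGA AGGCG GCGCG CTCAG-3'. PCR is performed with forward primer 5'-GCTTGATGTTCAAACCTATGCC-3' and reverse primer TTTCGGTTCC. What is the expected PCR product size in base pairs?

The forward primer matches the template at positions 4–25.
Taking the reverse complement of TTTCGGTTCC gives GGAACCGAAA, found at positions 68–77 on the template; the primer anneals here to the top strand with its 3' end pointing upstream.
The product runs from position 4 to position 77, so its length is 77 − 4 + 1 = 74 bp.

74 bp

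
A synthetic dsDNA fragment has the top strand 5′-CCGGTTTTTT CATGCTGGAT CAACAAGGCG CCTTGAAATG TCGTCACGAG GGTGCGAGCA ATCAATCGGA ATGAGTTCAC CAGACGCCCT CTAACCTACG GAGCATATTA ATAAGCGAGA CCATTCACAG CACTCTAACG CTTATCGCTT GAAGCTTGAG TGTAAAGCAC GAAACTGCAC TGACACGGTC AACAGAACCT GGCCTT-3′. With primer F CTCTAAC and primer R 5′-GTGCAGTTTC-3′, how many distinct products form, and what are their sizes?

The forward primer CTCTAAC matches the top strand at positions 89–95, 133–139.
The reverse primer's reverse complement is GAAACTGCAC, matching at positions 171–180.
Each forward site pairs with the reverse site to give a product ending at position 180: sizes 92, 48 bp.

Two products: 92 bp, 48 bp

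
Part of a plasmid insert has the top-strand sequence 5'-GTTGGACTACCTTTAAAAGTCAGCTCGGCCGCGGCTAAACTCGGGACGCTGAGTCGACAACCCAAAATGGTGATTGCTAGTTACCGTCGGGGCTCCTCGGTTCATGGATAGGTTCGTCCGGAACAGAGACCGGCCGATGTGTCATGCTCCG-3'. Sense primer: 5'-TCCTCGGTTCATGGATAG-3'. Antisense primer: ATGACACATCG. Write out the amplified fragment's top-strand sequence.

The forward primer matches the template at positions 94–111.
The reverse primer's reverse complement is CGATGTGTCAT, which matches the template at positions 135–145.
The product is the template from position 94 through 145 (52 bp).

5'-TCCTCGGTTCATGGATAGGTTCGTCCGGAACAGAGACCGGCCGATGTGTCAT-3'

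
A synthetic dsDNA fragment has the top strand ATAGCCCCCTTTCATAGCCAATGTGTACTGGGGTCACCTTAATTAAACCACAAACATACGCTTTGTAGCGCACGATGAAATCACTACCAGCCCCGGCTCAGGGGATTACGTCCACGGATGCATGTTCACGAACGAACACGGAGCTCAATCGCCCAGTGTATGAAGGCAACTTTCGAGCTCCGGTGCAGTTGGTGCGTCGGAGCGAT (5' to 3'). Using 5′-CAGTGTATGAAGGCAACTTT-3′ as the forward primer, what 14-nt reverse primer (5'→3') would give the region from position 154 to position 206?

The product's 3' end on the top strand is position 206.
The reverse primer anneals to the top strand over positions 193–206, i.e. to TGCGTCGGAGCGAT.
Its sequence written 5'→3' is the reverse complement: ATCGCTCCGACGCA.

5'-ATCGCTCCGACGCA-3'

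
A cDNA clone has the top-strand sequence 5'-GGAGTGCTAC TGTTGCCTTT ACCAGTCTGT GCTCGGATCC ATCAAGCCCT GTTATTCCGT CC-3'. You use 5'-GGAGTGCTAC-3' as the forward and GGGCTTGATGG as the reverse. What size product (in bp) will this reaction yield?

49 bp

Forward primer GGAGTGCTAC is found on the top strand at positions 1–10.
Taking the reverse complement of GGGCTTGATGG gives CCATCAAGCCC, found at positions 39–49 on the template; the primer anneals here to the top strand with its 3' end pointing upstream.
Amplicon spans positions 1–49: 49 bp.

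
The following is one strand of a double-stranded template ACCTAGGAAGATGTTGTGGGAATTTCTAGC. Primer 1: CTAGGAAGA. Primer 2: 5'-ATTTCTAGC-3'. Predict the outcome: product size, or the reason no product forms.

Primer 1 (CTAGGAAGA) matches the top strand at positions 3–11 (3' end points downstream).
Primer 2 (ATTTCTAGC) also matches the top strand directly, at positions 22–30 — its reverse complement GCTAGAAAT is not present.
Both primers anneal to the bottom strand with 3' ends pointing the same way, so neither can prime synthesis back toward the other.

No product — both primers anneal to the same strand and extend in the same direction.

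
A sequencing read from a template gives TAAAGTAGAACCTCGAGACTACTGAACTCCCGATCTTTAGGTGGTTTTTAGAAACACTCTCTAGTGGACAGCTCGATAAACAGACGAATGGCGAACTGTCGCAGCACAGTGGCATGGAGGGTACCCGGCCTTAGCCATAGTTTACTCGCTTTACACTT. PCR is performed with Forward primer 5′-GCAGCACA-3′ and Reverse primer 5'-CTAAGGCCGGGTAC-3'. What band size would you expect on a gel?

34 bp

Forward primer GCAGCACA is found on the top strand at positions 101–108.
Reverse complement of the reverse primer: GTACCCGGCCTTAG. This occurs on the top strand at positions 121–134.
Product length = (reverse-primer end) − (forward-primer start) + 1 = 134 − 101 + 1 = 34 bp.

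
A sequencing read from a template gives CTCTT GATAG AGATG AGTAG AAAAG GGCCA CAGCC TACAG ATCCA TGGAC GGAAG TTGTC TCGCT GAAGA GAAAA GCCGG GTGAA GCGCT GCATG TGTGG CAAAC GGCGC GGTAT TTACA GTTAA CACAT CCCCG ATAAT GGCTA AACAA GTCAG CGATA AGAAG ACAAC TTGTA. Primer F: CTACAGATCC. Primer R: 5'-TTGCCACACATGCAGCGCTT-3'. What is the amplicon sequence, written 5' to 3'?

5'-CTACAGATCCATGGACGGAAGTTGTCTCGCTGAAGAGAAAAGCCGGGTGAAGCGCTGCATGTGTGGCAA-3'

Scanning the template, CTACAGATCC occurs at positions 35–44; this primer anneals to the bottom strand there with its 3' end pointing downstream.
The reverse primer's reverse complement is AAGCGCTGCATGTGTGGCAA, which matches the template at positions 84–103.
The product is the template from position 35 through 103 (69 bp).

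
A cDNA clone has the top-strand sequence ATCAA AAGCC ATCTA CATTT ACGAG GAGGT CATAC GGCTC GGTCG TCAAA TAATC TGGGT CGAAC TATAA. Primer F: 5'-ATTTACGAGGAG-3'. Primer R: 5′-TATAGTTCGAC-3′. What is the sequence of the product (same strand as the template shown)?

5'-ATTTACGAGGAGGTCATACGGCTCGGTCGTCAAATAATCTGGGTCGAACTATA-3'

Forward primer ATTTACGAGGAG is found on the top strand at positions 17–28.
The reverse primer's reverse complement is GTCGAACTATA, which matches the template at positions 59–69.
The product is the template from position 17 through 69 (53 bp).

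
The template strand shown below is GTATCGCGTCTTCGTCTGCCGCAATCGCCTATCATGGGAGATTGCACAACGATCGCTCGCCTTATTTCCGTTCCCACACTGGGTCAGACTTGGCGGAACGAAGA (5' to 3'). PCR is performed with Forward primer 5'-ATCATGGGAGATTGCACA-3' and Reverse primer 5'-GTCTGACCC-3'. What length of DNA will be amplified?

Forward primer ATCATGGGAGATTGCACA is found on the top strand at positions 31–48.
Reverse complement of the reverse primer: GGGTCAGAC. This occurs on the top strand at positions 81–89.
Product length = (reverse-primer end) − (forward-primer start) + 1 = 89 − 31 + 1 = 59 bp.

59 bp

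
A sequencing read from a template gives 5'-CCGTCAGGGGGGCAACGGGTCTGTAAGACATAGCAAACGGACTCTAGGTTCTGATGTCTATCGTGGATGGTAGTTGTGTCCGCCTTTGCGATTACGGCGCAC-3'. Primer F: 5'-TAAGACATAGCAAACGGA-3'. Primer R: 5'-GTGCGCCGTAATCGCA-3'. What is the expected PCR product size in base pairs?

Scanning the template, TAAGACATAGCAAACGGA occurs at positions 24–41; this primer anneals to the bottom strand there with its 3' end pointing downstream.
The reverse primer's reverse complement is TGCGATTACGGCGCAC, which matches the template at positions 87–102.
Product length = (reverse-primer end) − (forward-primer start) + 1 = 102 − 24 + 1 = 79 bp.

79 bp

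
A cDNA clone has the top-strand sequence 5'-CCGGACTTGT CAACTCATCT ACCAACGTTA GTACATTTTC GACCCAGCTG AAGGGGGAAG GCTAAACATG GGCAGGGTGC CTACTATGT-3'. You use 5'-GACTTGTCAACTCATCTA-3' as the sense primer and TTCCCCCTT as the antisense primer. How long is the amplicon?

Forward primer GACTTGTCAACTCATCTA is found on the top strand at positions 4–21.
The reverse primer's reverse complement is AAGGGGGAA, which matches the template at positions 51–59.
Product length = (reverse-primer end) − (forward-primer start) + 1 = 59 − 4 + 1 = 56 bp.

56 bp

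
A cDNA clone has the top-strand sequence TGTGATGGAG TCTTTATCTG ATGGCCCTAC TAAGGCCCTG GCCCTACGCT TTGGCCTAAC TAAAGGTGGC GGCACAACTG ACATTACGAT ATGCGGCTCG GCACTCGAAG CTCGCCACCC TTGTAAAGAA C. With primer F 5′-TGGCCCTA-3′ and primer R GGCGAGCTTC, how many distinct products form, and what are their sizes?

Two products: 95 bp, 78 bp

The forward primer TGGCCCTA matches the top strand at positions 22–29, 39–46.
The reverse primer's reverse complement is GAAGCTCGCC, matching at positions 107–116.
Each forward site pairs with the reverse site to give a product ending at position 116: sizes 95, 78 bp.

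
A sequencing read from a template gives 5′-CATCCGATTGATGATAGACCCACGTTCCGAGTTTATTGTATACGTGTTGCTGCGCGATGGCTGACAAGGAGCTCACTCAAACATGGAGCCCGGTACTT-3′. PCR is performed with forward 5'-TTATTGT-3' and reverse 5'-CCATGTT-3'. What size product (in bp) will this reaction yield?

54 bp

The forward primer matches the template at positions 33–39.
Taking the reverse complement of CCATGTT gives AACATGG, found at positions 80–86 on the template; the primer anneals here to the top strand with its 3' end pointing upstream.
The product runs from position 33 to position 86, so its length is 86 − 33 + 1 = 54 bp.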